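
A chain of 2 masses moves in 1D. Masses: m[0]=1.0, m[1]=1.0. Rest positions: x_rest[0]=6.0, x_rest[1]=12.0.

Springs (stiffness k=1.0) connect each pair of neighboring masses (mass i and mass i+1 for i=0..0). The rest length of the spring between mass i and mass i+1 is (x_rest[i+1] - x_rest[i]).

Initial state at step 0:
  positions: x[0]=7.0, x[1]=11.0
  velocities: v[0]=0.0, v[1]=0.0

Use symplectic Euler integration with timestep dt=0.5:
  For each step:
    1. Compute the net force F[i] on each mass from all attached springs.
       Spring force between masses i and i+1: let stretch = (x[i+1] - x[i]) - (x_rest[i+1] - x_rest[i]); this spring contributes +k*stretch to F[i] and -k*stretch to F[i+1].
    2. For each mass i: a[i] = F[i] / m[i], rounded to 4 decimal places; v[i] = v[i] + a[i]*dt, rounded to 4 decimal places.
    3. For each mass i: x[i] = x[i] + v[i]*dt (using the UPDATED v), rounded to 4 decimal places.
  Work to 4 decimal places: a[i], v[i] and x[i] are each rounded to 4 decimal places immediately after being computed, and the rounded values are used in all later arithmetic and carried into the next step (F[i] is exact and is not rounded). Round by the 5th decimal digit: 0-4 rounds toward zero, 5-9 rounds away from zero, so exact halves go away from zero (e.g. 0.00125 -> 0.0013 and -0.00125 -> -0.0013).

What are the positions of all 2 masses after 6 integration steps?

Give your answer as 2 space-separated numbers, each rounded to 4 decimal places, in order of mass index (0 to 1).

Step 0: x=[7.0000 11.0000] v=[0.0000 0.0000]
Step 1: x=[6.5000 11.5000] v=[-1.0000 1.0000]
Step 2: x=[5.7500 12.2500] v=[-1.5000 1.5000]
Step 3: x=[5.1250 12.8750] v=[-1.2500 1.2500]
Step 4: x=[4.9375 13.0625] v=[-0.3750 0.3750]
Step 5: x=[5.2813 12.7188] v=[0.6875 -0.6875]
Step 6: x=[5.9845 12.0157] v=[1.4063 -1.4063]

Answer: 5.9845 12.0157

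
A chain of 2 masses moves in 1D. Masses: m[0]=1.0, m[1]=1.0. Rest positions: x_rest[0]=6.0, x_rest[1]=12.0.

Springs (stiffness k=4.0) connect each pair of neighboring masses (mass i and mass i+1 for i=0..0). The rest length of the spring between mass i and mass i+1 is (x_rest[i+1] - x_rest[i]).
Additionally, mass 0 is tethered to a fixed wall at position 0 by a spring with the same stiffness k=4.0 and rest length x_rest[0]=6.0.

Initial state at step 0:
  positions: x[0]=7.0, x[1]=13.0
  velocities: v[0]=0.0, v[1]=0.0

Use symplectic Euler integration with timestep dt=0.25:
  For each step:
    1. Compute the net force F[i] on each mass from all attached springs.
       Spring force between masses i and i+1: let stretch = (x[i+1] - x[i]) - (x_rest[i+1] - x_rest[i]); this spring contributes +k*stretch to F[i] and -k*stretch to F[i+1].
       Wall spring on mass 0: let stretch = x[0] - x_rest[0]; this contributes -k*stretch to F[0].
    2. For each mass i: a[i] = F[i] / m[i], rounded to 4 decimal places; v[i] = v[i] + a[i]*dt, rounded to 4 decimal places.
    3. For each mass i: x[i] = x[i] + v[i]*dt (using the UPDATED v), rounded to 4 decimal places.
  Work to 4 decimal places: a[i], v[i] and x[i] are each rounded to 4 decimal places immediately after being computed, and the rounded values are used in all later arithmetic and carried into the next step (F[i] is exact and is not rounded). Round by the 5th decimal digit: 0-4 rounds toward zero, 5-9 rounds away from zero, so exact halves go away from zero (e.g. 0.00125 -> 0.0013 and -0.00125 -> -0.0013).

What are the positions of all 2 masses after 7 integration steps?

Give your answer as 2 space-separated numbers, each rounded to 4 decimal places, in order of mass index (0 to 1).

Step 0: x=[7.0000 13.0000] v=[0.0000 0.0000]
Step 1: x=[6.7500 13.0000] v=[-1.0000 0.0000]
Step 2: x=[6.3750 12.9375] v=[-1.5000 -0.2500]
Step 3: x=[6.0469 12.7344] v=[-1.3125 -0.8125]
Step 4: x=[5.8789 12.3594] v=[-0.6719 -1.5000]
Step 5: x=[5.8613 11.8643] v=[-0.0703 -1.9805]
Step 6: x=[5.8792 11.3684] v=[0.0714 -1.9835]
Step 7: x=[5.7996 11.0002] v=[-0.3186 -1.4727]

Answer: 5.7996 11.0002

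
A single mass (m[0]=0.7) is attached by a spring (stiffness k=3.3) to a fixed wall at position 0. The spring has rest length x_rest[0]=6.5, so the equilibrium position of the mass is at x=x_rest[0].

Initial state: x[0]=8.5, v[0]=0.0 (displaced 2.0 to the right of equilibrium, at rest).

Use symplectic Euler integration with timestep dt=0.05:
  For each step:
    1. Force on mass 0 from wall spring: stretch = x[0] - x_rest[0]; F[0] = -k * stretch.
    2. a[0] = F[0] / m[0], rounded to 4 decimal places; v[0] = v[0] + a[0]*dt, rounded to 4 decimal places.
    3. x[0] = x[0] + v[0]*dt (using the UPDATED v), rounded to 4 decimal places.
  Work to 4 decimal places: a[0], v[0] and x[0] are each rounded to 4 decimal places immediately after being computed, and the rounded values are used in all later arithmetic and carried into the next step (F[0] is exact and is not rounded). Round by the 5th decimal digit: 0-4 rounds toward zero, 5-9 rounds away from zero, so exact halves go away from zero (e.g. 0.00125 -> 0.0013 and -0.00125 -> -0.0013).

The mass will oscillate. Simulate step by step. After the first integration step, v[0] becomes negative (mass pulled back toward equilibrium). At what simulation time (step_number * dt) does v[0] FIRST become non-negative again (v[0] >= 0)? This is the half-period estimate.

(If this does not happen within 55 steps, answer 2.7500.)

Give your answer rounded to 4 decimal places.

Answer: 1.4500

Derivation:
Step 0: x=[8.5000] v=[0.0000]
Step 1: x=[8.4764] v=[-0.4714]
Step 2: x=[8.4295] v=[-0.9373]
Step 3: x=[8.3599] v=[-1.3921]
Step 4: x=[8.2684] v=[-1.8305]
Step 5: x=[8.1560] v=[-2.2473]
Step 6: x=[8.0241] v=[-2.6376]
Step 7: x=[7.8743] v=[-2.9969]
Step 8: x=[7.7083] v=[-3.3208]
Step 9: x=[7.5280] v=[-3.6056]
Step 10: x=[7.3356] v=[-3.8479]
Step 11: x=[7.1334] v=[-4.0449]
Step 12: x=[6.9237] v=[-4.1942]
Step 13: x=[6.7090] v=[-4.2941]
Step 14: x=[6.4918] v=[-4.3434]
Step 15: x=[6.2747] v=[-4.3415]
Step 16: x=[6.0603] v=[-4.2884]
Step 17: x=[5.8511] v=[-4.1848]
Step 18: x=[5.6495] v=[-4.0318]
Step 19: x=[5.4579] v=[-3.8313]
Step 20: x=[5.2786] v=[-3.5857]
Step 21: x=[5.1137] v=[-3.2978]
Step 22: x=[4.9652] v=[-2.9710]
Step 23: x=[4.8347] v=[-2.6092]
Step 24: x=[4.7239] v=[-2.2167]
Step 25: x=[4.6340] v=[-1.7981]
Step 26: x=[4.5661] v=[-1.3583]
Step 27: x=[4.5210] v=[-0.9025]
Step 28: x=[4.4992] v=[-0.4360]
Step 29: x=[4.5010] v=[0.0356]
First v>=0 after going negative at step 29, time=1.4500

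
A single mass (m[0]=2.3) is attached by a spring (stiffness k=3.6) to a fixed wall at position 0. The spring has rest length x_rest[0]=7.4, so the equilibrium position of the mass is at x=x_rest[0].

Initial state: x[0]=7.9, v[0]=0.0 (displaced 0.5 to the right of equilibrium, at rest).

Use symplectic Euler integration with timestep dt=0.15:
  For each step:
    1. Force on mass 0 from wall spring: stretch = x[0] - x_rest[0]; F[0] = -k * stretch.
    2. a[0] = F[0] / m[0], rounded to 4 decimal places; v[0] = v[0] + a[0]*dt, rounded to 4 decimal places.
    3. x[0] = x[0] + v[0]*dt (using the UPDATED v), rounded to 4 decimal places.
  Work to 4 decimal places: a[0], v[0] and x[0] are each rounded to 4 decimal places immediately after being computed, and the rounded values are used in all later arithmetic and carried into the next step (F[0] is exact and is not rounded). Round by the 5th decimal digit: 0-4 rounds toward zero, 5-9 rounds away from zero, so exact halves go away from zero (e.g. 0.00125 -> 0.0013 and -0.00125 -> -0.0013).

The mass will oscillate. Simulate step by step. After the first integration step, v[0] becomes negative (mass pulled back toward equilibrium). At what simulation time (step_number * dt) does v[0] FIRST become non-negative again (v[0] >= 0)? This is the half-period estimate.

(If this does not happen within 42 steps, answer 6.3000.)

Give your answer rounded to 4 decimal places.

Answer: 2.5500

Derivation:
Step 0: x=[7.9000] v=[0.0000]
Step 1: x=[7.8824] v=[-0.1174]
Step 2: x=[7.8478] v=[-0.2307]
Step 3: x=[7.7974] v=[-0.3358]
Step 4: x=[7.7330] v=[-0.4291]
Step 5: x=[7.6569] v=[-0.5073]
Step 6: x=[7.5718] v=[-0.5676]
Step 7: x=[7.4806] v=[-0.6079]
Step 8: x=[7.3866] v=[-0.6268]
Step 9: x=[7.2930] v=[-0.6237]
Step 10: x=[7.2032] v=[-0.5986]
Step 11: x=[7.1203] v=[-0.5524]
Step 12: x=[7.0473] v=[-0.4867]
Step 13: x=[6.9867] v=[-0.4039]
Step 14: x=[6.9407] v=[-0.3069]
Step 15: x=[6.9108] v=[-0.1991]
Step 16: x=[6.8982] v=[-0.0842]
Step 17: x=[6.9032] v=[0.0336]
First v>=0 after going negative at step 17, time=2.5500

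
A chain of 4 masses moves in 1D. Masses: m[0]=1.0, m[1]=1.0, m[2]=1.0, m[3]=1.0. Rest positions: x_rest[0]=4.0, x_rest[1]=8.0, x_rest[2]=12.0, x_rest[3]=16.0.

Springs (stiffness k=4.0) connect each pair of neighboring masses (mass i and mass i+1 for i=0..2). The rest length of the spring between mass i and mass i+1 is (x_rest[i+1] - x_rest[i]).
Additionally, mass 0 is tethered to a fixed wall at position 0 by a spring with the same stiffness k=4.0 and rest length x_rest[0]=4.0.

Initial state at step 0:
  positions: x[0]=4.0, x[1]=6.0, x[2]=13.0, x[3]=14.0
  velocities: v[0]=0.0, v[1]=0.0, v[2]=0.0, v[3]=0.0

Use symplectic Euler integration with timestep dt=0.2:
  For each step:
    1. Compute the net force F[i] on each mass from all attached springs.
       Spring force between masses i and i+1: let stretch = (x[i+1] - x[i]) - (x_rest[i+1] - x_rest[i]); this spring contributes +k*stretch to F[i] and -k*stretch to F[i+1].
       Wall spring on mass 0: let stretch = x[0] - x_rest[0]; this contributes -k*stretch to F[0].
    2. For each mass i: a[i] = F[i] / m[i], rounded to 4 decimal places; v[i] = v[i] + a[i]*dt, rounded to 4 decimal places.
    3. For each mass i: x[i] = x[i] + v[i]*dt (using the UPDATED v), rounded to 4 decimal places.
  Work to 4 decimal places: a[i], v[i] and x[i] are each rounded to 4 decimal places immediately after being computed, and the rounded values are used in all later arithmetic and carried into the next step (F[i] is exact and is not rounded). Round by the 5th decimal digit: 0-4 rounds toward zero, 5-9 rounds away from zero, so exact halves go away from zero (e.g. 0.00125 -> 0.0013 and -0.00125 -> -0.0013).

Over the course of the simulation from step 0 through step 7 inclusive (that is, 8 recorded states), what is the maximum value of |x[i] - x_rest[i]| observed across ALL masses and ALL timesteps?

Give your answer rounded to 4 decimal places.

Step 0: x=[4.0000 6.0000 13.0000 14.0000] v=[0.0000 0.0000 0.0000 0.0000]
Step 1: x=[3.6800 6.8000 12.0400 14.4800] v=[-1.6000 4.0000 -4.8000 2.4000]
Step 2: x=[3.2704 7.9392 10.6320 15.2096] v=[-2.0480 5.6960 -7.0400 3.6480]
Step 3: x=[3.0845 8.7622 9.5256 15.8468] v=[-0.9293 4.1152 -5.5322 3.1859]
Step 4: x=[3.3136 8.7990 9.3084 16.1126] v=[1.1453 0.1838 -1.0860 1.3289]
Step 5: x=[3.8901 8.0396 10.0984 15.9297] v=[2.8827 -3.7970 3.9498 -0.9145]
Step 6: x=[4.5081 6.9457 11.4920 15.4538] v=[3.0902 -5.4696 6.9678 -2.3795]
Step 7: x=[4.7949 6.1892 12.7920 14.9840] v=[1.4338 -3.7826 6.5002 -2.3489]
Max displacement = 2.6916

Answer: 2.6916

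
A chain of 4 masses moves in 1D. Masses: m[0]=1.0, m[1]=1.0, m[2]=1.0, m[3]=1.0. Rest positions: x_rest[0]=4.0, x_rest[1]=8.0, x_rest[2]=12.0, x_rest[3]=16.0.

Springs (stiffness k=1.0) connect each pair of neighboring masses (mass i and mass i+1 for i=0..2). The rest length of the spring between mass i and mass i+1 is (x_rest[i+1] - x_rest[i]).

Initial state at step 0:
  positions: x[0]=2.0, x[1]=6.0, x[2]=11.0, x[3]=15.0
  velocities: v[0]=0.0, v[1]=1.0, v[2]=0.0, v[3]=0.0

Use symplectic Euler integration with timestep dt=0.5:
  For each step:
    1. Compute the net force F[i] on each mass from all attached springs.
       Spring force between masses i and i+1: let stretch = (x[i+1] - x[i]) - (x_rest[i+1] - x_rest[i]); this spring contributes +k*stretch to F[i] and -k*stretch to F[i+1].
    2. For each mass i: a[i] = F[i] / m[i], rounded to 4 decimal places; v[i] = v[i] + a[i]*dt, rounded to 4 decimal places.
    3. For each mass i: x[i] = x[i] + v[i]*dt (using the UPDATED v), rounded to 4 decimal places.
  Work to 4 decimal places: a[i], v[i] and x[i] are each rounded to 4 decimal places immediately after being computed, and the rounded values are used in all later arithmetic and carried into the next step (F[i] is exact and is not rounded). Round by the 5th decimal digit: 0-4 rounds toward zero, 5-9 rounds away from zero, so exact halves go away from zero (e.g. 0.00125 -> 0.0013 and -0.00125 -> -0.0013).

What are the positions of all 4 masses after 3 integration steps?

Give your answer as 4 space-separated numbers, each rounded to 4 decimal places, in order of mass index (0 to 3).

Answer: 2.6563 7.4063 10.6563 14.7813

Derivation:
Step 0: x=[2.0000 6.0000 11.0000 15.0000] v=[0.0000 1.0000 0.0000 0.0000]
Step 1: x=[2.0000 6.7500 10.7500 15.0000] v=[0.0000 1.5000 -0.5000 0.0000]
Step 2: x=[2.1875 7.3125 10.5625 14.9375] v=[0.3750 1.1250 -0.3750 -0.1250]
Step 3: x=[2.6563 7.4063 10.6563 14.7813] v=[0.9375 0.1875 0.1875 -0.3125]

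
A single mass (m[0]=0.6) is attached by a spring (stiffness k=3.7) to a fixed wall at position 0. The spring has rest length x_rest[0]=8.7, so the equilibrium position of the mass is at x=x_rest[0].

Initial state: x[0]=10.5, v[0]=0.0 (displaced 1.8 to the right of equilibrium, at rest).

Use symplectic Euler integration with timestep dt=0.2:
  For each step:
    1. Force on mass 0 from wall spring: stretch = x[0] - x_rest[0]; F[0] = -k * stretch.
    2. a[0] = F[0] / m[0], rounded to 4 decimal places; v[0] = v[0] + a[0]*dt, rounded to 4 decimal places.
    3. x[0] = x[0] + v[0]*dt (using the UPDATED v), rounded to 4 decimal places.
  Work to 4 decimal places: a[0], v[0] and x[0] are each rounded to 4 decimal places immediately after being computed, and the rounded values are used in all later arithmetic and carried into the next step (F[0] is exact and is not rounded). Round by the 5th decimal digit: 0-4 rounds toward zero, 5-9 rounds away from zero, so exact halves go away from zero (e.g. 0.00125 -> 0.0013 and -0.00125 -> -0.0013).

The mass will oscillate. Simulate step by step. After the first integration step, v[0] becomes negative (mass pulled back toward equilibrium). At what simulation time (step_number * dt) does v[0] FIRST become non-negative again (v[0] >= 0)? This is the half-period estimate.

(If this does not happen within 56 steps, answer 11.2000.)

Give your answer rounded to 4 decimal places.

Step 0: x=[10.5000] v=[0.0000]
Step 1: x=[10.0560] v=[-2.2200]
Step 2: x=[9.2775] v=[-3.8924]
Step 3: x=[8.3566] v=[-4.6047]
Step 4: x=[7.5204] v=[-4.1812]
Step 5: x=[6.9751] v=[-2.7264]
Step 6: x=[6.8553] v=[-0.5990]
Step 7: x=[7.1905] v=[1.6761]
First v>=0 after going negative at step 7, time=1.4000

Answer: 1.4000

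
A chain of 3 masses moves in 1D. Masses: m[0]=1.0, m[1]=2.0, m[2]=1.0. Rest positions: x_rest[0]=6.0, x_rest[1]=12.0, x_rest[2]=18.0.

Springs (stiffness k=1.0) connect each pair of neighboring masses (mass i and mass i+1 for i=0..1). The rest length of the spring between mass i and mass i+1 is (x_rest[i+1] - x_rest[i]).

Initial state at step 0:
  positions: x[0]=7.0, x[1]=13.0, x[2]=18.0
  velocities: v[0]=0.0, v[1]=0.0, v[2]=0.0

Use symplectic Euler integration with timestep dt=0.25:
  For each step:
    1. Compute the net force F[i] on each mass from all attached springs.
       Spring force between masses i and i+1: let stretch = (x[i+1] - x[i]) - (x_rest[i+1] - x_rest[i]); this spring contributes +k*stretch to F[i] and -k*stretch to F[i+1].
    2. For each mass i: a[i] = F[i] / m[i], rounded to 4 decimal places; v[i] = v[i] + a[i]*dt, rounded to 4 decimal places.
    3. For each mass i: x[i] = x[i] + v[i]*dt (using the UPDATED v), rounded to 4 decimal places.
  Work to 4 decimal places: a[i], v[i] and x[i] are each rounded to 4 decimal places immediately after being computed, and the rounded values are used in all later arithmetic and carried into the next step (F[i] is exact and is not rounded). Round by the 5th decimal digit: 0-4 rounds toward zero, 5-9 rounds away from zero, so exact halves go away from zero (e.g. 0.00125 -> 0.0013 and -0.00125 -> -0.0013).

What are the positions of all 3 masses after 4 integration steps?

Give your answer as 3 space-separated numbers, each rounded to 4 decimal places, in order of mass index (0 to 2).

Step 0: x=[7.0000 13.0000 18.0000] v=[0.0000 0.0000 0.0000]
Step 1: x=[7.0000 12.9688 18.0625] v=[0.0000 -0.1250 0.2500]
Step 2: x=[6.9981 12.9102 18.1817] v=[-0.0078 -0.2344 0.4766]
Step 3: x=[6.9907 12.8316 18.3464] v=[-0.0298 -0.3145 0.6587]
Step 4: x=[6.9733 12.7428 18.5414] v=[-0.0696 -0.3553 0.7800]

Answer: 6.9733 12.7428 18.5414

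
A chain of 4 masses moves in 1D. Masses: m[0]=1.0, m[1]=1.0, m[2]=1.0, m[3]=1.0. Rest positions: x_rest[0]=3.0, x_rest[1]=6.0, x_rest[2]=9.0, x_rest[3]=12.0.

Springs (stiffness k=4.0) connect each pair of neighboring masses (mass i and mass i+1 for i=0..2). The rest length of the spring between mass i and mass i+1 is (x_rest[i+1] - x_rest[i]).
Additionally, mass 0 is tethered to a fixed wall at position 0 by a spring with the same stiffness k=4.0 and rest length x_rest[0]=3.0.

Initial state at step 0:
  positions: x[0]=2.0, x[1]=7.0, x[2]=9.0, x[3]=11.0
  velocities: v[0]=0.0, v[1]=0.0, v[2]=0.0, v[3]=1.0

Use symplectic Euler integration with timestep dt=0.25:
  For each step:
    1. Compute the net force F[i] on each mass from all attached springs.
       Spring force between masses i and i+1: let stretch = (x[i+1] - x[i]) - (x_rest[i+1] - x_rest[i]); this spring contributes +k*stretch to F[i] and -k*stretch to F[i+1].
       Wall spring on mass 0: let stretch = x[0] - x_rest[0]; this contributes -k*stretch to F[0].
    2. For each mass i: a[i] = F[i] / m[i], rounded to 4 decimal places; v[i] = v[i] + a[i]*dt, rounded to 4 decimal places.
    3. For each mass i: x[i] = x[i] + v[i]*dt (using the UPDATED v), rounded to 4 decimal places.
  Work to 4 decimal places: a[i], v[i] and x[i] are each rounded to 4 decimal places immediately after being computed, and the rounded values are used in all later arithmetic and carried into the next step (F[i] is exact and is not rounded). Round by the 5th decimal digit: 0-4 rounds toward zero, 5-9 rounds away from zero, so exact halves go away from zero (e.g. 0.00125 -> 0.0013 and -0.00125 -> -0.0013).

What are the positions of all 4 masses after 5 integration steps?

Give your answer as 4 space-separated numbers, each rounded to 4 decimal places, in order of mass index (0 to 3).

Step 0: x=[2.0000 7.0000 9.0000 11.0000] v=[0.0000 0.0000 0.0000 1.0000]
Step 1: x=[2.7500 6.2500 9.0000 11.5000] v=[3.0000 -3.0000 0.0000 2.0000]
Step 2: x=[3.6875 5.3125 8.9375 12.1250] v=[3.7500 -3.7500 -0.2500 2.5000]
Step 3: x=[4.1094 4.8750 8.7656 12.7031] v=[1.6875 -1.7500 -0.6875 2.3125]
Step 4: x=[3.6953 5.2188 8.6055 13.0469] v=[-1.6563 1.3750 -0.6406 1.3750]
Step 5: x=[2.7383 6.0284 8.7090 13.0303] v=[-3.8281 3.2382 0.4141 -0.0664]

Answer: 2.7383 6.0284 8.7090 13.0303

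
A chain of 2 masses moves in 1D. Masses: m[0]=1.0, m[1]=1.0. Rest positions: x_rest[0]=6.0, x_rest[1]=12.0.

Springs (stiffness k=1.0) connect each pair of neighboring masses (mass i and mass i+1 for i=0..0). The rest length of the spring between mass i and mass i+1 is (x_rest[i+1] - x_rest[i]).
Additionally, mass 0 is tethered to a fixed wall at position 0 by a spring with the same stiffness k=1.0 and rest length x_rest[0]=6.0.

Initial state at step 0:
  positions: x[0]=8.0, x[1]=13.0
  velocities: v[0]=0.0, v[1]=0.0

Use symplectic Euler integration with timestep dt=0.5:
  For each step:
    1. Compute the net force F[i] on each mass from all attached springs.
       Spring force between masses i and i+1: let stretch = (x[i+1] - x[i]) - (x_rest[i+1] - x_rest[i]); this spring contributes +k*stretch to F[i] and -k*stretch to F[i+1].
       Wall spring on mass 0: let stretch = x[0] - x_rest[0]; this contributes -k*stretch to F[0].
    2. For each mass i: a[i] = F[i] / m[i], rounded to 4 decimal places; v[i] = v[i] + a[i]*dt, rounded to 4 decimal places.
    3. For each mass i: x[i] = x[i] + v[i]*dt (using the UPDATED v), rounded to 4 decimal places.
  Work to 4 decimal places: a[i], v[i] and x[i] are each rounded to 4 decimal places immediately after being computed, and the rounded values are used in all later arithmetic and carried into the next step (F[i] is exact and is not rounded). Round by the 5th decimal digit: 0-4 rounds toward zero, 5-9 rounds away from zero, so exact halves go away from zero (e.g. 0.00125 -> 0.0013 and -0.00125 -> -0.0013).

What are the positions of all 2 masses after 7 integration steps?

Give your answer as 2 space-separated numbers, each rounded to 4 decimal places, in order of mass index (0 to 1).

Answer: 6.3983 10.2010

Derivation:
Step 0: x=[8.0000 13.0000] v=[0.0000 0.0000]
Step 1: x=[7.2500 13.2500] v=[-1.5000 0.5000]
Step 2: x=[6.1875 13.5000] v=[-2.1250 0.5000]
Step 3: x=[5.4063 13.4219] v=[-1.5625 -0.1563]
Step 4: x=[5.2774 12.8399] v=[-0.2579 -1.1641]
Step 5: x=[5.7198 11.8672] v=[0.8847 -1.9454]
Step 6: x=[6.2691 10.8577] v=[1.0985 -2.0191]
Step 7: x=[6.3983 10.2010] v=[0.2583 -1.3134]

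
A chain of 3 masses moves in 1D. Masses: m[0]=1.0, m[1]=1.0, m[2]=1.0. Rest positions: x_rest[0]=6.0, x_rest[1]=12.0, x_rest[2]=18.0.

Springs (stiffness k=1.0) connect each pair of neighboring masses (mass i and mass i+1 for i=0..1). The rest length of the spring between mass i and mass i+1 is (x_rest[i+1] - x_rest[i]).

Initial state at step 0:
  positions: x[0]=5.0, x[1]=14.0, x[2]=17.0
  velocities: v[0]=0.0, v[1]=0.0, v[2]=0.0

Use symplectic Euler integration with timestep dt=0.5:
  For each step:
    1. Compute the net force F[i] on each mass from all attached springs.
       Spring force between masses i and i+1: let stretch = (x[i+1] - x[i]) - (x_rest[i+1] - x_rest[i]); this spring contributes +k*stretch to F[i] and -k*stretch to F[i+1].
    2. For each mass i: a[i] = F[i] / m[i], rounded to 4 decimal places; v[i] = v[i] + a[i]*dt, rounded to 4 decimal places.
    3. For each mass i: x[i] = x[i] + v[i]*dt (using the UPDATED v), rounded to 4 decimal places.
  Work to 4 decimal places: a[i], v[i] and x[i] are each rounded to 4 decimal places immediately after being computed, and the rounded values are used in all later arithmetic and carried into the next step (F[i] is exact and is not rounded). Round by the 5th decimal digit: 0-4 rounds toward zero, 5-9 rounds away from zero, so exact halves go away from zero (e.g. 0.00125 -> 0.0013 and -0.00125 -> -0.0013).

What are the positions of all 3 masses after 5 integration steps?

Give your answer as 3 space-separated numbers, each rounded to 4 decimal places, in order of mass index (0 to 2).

Step 0: x=[5.0000 14.0000 17.0000] v=[0.0000 0.0000 0.0000]
Step 1: x=[5.7500 12.5000 17.7500] v=[1.5000 -3.0000 1.5000]
Step 2: x=[6.6875 10.6250 18.6875] v=[1.8750 -3.7500 1.8750]
Step 3: x=[7.1094 9.7813 19.1094] v=[0.8438 -1.6875 0.8438]
Step 4: x=[6.6993 10.6016 18.6993] v=[-0.8203 1.6406 -0.8203]
Step 5: x=[5.7647 12.4708 17.7647] v=[-1.8692 3.7383 -1.8692]

Answer: 5.7647 12.4708 17.7647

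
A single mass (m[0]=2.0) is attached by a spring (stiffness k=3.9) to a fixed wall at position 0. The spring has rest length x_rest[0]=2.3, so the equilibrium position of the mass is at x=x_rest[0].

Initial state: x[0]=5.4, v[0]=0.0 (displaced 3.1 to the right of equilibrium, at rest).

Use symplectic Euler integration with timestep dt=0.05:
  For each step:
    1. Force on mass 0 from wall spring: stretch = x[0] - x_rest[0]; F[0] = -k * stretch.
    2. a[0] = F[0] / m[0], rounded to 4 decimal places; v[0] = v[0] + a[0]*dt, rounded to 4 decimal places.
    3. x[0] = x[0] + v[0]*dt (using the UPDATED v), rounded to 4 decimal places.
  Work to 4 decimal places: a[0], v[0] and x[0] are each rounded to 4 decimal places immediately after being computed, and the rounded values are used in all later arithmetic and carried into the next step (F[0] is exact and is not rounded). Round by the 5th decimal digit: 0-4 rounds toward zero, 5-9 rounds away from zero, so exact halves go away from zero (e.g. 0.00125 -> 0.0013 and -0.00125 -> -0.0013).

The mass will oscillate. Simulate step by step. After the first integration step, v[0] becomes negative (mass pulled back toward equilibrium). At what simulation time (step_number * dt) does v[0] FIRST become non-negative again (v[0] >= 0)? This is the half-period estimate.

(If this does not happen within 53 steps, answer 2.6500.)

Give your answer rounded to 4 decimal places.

Step 0: x=[5.4000] v=[0.0000]
Step 1: x=[5.3849] v=[-0.3023]
Step 2: x=[5.3547] v=[-0.6031]
Step 3: x=[5.3097] v=[-0.9009]
Step 4: x=[5.2500] v=[-1.1943]
Step 5: x=[5.1759] v=[-1.4819]
Step 6: x=[5.0878] v=[-1.7623]
Step 7: x=[4.9861] v=[-2.0341]
Step 8: x=[4.8713] v=[-2.2960]
Step 9: x=[4.7440] v=[-2.5467]
Step 10: x=[4.6048] v=[-2.7850]
Step 11: x=[4.4543] v=[-3.0097]
Step 12: x=[4.2933] v=[-3.2197]
Step 13: x=[4.1226] v=[-3.4140]
Step 14: x=[3.9430] v=[-3.5917]
Step 15: x=[3.7554] v=[-3.7519]
Step 16: x=[3.5607] v=[-3.8938]
Step 17: x=[3.3599] v=[-4.0167]
Step 18: x=[3.1539] v=[-4.1200]
Step 19: x=[2.9437] v=[-4.2033]
Step 20: x=[2.7304] v=[-4.2661]
Step 21: x=[2.5150] v=[-4.3081]
Step 22: x=[2.2985] v=[-4.3291]
Step 23: x=[2.0821] v=[-4.3290]
Step 24: x=[1.8667] v=[-4.3078]
Step 25: x=[1.6534] v=[-4.2656]
Step 26: x=[1.4433] v=[-4.2026]
Step 27: x=[1.2373] v=[-4.1191]
Step 28: x=[1.0365] v=[-4.0155]
Step 29: x=[0.8419] v=[-3.8923]
Step 30: x=[0.6544] v=[-3.7501]
Step 31: x=[0.4749] v=[-3.5897]
Step 32: x=[0.3043] v=[-3.4118]
Step 33: x=[0.1434] v=[-3.2172]
Step 34: x=[-0.0069] v=[-3.0069]
Step 35: x=[-0.1460] v=[-2.7820]
Step 36: x=[-0.2732] v=[-2.5435]
Step 37: x=[-0.3878] v=[-2.2926]
Step 38: x=[-0.4893] v=[-2.0305]
Step 39: x=[-0.5772] v=[-1.7585]
Step 40: x=[-0.6511] v=[-1.4780]
Step 41: x=[-0.7106] v=[-1.1903]
Step 42: x=[-0.7554] v=[-0.8968]
Step 43: x=[-0.7853] v=[-0.5989]
Step 44: x=[-0.8002] v=[-0.2981]
Step 45: x=[-0.8000] v=[0.0042]
First v>=0 after going negative at step 45, time=2.2500

Answer: 2.2500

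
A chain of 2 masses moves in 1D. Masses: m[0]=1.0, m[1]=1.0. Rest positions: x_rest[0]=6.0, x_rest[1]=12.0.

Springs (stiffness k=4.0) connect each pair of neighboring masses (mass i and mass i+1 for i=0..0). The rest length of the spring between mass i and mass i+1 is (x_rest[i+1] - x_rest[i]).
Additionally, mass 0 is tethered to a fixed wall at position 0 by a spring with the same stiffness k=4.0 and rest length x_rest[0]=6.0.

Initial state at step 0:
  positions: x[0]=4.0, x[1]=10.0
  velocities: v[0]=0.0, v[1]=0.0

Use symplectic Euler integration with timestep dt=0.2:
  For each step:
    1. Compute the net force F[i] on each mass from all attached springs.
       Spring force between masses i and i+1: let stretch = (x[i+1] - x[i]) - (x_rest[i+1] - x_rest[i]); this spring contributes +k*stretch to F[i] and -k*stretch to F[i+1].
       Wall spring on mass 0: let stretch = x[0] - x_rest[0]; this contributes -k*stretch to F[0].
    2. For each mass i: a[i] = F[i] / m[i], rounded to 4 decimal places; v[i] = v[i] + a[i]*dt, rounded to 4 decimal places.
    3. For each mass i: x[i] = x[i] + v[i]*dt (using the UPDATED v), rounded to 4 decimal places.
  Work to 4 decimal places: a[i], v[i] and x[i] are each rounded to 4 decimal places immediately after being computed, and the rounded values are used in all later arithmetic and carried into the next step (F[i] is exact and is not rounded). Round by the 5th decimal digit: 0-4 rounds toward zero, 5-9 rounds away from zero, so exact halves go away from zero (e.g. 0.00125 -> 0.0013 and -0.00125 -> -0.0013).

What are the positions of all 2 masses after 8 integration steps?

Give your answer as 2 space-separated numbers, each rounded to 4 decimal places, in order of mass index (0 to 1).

Answer: 6.2907 13.4854

Derivation:
Step 0: x=[4.0000 10.0000] v=[0.0000 0.0000]
Step 1: x=[4.3200 10.0000] v=[1.6000 0.0000]
Step 2: x=[4.8576 10.0512] v=[2.6880 0.2560]
Step 3: x=[5.4490 10.2314] v=[2.9568 0.9011]
Step 4: x=[5.9337 10.6064] v=[2.4235 1.8752]
Step 5: x=[6.2166 11.1938] v=[1.4147 2.9370]
Step 6: x=[6.3012 11.9448] v=[0.4232 3.7552]
Step 7: x=[6.2806 12.7529] v=[-0.1029 4.0403]
Step 8: x=[6.2907 13.4854] v=[0.0505 3.6625]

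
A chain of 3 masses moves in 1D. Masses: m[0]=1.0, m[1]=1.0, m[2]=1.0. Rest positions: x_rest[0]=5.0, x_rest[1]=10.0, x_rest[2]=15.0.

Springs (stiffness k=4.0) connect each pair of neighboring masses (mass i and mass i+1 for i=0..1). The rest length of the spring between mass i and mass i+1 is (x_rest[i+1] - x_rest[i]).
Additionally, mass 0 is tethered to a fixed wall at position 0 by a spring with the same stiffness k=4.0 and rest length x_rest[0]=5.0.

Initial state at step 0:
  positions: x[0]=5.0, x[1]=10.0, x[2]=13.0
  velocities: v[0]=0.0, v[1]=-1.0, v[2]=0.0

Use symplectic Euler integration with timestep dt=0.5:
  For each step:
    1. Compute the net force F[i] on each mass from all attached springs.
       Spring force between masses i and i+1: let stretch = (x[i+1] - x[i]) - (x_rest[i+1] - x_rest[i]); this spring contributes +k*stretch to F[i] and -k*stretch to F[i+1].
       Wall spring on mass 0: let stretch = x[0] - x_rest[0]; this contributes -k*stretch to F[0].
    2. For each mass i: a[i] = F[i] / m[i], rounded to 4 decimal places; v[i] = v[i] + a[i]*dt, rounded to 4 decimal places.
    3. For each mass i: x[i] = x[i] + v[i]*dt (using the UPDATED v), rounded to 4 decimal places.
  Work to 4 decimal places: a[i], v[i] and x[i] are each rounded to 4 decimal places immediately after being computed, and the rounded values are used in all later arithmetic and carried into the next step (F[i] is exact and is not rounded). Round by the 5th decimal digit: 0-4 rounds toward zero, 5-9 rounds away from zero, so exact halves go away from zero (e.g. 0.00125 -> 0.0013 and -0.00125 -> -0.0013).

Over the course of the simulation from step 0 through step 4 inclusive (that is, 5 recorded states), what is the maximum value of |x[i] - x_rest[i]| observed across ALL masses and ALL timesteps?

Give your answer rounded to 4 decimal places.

Step 0: x=[5.0000 10.0000 13.0000] v=[0.0000 -1.0000 0.0000]
Step 1: x=[5.0000 7.5000 15.0000] v=[0.0000 -5.0000 4.0000]
Step 2: x=[2.5000 10.0000 14.5000] v=[-5.0000 5.0000 -1.0000]
Step 3: x=[5.0000 9.5000 14.5000] v=[5.0000 -1.0000 0.0000]
Step 4: x=[7.0000 9.5000 14.5000] v=[4.0000 0.0000 0.0000]
Max displacement = 2.5000

Answer: 2.5000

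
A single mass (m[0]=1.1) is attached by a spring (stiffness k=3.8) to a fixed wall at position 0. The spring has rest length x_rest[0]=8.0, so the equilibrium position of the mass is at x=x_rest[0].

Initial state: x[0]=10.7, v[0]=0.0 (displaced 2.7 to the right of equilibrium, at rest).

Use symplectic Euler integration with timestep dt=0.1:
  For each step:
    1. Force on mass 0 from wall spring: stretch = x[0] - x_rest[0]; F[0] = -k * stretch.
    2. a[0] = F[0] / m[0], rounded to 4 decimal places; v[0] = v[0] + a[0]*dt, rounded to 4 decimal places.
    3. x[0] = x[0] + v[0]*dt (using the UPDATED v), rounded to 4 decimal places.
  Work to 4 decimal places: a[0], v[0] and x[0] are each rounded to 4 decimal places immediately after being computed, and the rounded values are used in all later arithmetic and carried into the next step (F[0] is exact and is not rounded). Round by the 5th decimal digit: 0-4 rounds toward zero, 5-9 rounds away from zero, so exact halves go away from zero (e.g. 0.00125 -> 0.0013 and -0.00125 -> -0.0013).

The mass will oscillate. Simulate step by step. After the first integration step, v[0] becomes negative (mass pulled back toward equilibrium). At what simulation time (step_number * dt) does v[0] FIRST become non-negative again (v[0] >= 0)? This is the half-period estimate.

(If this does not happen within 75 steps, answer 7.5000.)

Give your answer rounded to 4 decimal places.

Step 0: x=[10.7000] v=[0.0000]
Step 1: x=[10.6067] v=[-0.9327]
Step 2: x=[10.4234] v=[-1.8332]
Step 3: x=[10.1564] v=[-2.6704]
Step 4: x=[9.8149] v=[-3.4153]
Step 5: x=[9.4107] v=[-4.0423]
Step 6: x=[8.9577] v=[-4.5296]
Step 7: x=[8.4717] v=[-4.8604]
Step 8: x=[7.9694] v=[-5.0234]
Step 9: x=[7.4681] v=[-5.0128]
Step 10: x=[6.9852] v=[-4.8291]
Step 11: x=[6.5374] v=[-4.4785]
Step 12: x=[6.1401] v=[-3.9732]
Step 13: x=[5.8070] v=[-3.3307]
Step 14: x=[5.5497] v=[-2.5731]
Step 15: x=[5.3770] v=[-1.7266]
Step 16: x=[5.2950] v=[-0.8205]
Step 17: x=[5.3064] v=[0.1140]
First v>=0 after going negative at step 17, time=1.7000

Answer: 1.7000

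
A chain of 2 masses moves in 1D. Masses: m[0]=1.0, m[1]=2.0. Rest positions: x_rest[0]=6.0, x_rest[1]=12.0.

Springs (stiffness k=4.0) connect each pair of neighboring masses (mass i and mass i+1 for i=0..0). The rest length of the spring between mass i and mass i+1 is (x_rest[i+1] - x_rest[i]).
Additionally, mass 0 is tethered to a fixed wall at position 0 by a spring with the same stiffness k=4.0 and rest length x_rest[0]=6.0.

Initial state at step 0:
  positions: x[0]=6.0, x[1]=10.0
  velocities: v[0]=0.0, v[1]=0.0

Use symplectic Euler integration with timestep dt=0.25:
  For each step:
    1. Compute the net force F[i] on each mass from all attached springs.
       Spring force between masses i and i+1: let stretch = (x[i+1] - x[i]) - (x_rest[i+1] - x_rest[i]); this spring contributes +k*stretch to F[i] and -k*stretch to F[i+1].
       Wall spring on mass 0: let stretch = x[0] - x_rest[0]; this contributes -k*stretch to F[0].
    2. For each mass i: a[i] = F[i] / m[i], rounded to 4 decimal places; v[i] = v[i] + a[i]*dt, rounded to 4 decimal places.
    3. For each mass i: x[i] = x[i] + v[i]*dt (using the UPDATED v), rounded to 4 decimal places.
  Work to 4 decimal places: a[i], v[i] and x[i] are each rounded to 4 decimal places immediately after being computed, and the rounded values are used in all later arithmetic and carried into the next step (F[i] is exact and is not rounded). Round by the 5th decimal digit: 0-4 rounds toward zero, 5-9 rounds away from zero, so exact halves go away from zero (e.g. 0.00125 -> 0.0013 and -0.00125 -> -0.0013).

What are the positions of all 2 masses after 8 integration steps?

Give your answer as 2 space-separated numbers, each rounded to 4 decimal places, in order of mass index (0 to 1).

Step 0: x=[6.0000 10.0000] v=[0.0000 0.0000]
Step 1: x=[5.5000 10.2500] v=[-2.0000 1.0000]
Step 2: x=[4.8125 10.6563] v=[-2.7500 1.6250]
Step 3: x=[4.3828 11.0821] v=[-1.7187 1.7031]
Step 4: x=[4.5323 11.4205] v=[0.5978 1.3535]
Step 5: x=[5.2707 11.6479] v=[2.9537 0.9094]
Step 6: x=[6.2858 11.8281] v=[4.0602 0.7208]
Step 7: x=[7.1150 12.0655] v=[3.3167 0.9497]
Step 8: x=[7.4031 12.4341] v=[1.1522 1.4745]

Answer: 7.4031 12.4341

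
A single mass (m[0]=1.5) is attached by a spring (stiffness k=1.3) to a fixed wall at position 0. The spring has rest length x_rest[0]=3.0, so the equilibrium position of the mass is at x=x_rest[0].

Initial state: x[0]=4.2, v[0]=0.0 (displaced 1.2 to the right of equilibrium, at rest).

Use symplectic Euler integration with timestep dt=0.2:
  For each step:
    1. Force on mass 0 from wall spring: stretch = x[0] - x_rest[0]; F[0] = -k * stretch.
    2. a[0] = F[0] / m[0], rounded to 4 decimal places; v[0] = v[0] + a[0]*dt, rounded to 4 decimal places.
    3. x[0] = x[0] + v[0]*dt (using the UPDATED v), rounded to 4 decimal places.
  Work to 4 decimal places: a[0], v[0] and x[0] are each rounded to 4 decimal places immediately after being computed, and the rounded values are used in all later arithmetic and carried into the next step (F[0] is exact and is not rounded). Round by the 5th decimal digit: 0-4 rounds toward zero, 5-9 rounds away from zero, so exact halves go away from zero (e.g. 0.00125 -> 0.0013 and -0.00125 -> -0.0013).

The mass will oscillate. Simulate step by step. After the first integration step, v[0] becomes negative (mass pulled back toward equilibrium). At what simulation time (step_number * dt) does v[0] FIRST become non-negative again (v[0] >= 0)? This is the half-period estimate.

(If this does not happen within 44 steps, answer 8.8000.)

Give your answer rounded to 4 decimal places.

Answer: 3.4000

Derivation:
Step 0: x=[4.2000] v=[0.0000]
Step 1: x=[4.1584] v=[-0.2080]
Step 2: x=[4.0766] v=[-0.4088]
Step 3: x=[3.9575] v=[-0.5954]
Step 4: x=[3.8052] v=[-0.7614]
Step 5: x=[3.6250] v=[-0.9010]
Step 6: x=[3.4231] v=[-1.0093]
Step 7: x=[3.2066] v=[-1.0826]
Step 8: x=[2.9829] v=[-1.1184]
Step 9: x=[2.7598] v=[-1.1154]
Step 10: x=[2.5450] v=[-1.0738]
Step 11: x=[2.3460] v=[-0.9949]
Step 12: x=[2.1697] v=[-0.8815]
Step 13: x=[2.0222] v=[-0.7376]
Step 14: x=[1.9086] v=[-0.5681]
Step 15: x=[1.8328] v=[-0.3789]
Step 16: x=[1.7975] v=[-0.1766]
Step 17: x=[1.8039] v=[0.0318]
First v>=0 after going negative at step 17, time=3.4000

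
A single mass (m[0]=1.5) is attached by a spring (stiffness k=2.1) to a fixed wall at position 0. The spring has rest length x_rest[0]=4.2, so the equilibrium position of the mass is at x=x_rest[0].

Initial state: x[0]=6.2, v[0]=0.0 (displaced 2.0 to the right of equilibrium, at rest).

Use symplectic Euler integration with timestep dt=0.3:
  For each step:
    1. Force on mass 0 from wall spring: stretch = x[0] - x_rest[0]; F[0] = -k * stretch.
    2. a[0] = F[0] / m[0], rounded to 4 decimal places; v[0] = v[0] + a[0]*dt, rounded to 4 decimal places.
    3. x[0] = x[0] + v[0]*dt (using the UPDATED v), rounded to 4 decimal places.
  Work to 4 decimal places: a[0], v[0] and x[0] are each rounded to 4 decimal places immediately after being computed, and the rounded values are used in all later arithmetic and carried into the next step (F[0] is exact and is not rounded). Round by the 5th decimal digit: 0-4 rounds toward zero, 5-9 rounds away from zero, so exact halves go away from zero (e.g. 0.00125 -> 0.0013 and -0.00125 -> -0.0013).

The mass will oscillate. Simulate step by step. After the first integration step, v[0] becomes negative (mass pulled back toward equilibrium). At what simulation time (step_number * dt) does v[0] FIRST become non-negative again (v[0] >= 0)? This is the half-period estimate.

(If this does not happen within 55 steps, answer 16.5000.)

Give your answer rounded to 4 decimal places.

Answer: 2.7000

Derivation:
Step 0: x=[6.2000] v=[0.0000]
Step 1: x=[5.9480] v=[-0.8400]
Step 2: x=[5.4757] v=[-1.5742]
Step 3: x=[4.8427] v=[-2.1100]
Step 4: x=[4.1287] v=[-2.3799]
Step 5: x=[3.4237] v=[-2.3500]
Step 6: x=[2.8165] v=[-2.0240]
Step 7: x=[2.3836] v=[-1.4429]
Step 8: x=[2.1796] v=[-0.6800]
Step 9: x=[2.2302] v=[0.1686]
First v>=0 after going negative at step 9, time=2.7000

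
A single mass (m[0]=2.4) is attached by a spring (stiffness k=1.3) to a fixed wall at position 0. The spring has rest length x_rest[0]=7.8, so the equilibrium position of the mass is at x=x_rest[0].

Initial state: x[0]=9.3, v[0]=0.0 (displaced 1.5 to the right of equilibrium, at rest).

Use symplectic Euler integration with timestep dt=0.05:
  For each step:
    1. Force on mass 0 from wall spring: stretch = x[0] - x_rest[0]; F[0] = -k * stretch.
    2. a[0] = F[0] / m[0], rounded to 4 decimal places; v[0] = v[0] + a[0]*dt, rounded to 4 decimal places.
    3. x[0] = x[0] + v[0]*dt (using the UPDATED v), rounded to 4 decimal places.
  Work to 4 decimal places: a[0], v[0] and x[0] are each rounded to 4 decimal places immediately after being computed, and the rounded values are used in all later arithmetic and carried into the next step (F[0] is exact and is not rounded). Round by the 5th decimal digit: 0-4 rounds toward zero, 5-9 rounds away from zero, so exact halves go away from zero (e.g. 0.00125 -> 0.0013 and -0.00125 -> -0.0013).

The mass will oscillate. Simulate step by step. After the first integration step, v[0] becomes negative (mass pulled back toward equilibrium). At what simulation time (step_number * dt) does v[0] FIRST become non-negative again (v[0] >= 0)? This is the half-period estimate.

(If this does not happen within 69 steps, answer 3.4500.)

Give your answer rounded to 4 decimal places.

Answer: 3.4500

Derivation:
Step 0: x=[9.3000] v=[0.0000]
Step 1: x=[9.2980] v=[-0.0406]
Step 2: x=[9.2939] v=[-0.0812]
Step 3: x=[9.2878] v=[-0.1217]
Step 4: x=[9.2797] v=[-0.1620]
Step 5: x=[9.2696] v=[-0.2021]
Step 6: x=[9.2575] v=[-0.2419]
Step 7: x=[9.2434] v=[-0.2814]
Step 8: x=[9.2274] v=[-0.3205]
Step 9: x=[9.2094] v=[-0.3592]
Step 10: x=[9.1895] v=[-0.3974]
Step 11: x=[9.1678] v=[-0.4350]
Step 12: x=[9.1442] v=[-0.4720]
Step 13: x=[9.1188] v=[-0.5084]
Step 14: x=[9.0916] v=[-0.5441]
Step 15: x=[9.0626] v=[-0.5791]
Step 16: x=[9.0319] v=[-0.6133]
Step 17: x=[8.9996] v=[-0.6467]
Step 18: x=[8.9656] v=[-0.6792]
Step 19: x=[8.9301] v=[-0.7108]
Step 20: x=[8.8930] v=[-0.7414]
Step 21: x=[8.8545] v=[-0.7710]
Step 22: x=[8.8145] v=[-0.7996]
Step 23: x=[8.7731] v=[-0.8271]
Step 24: x=[8.7304] v=[-0.8535]
Step 25: x=[8.6865] v=[-0.8787]
Step 26: x=[8.6414] v=[-0.9027]
Step 27: x=[8.5951] v=[-0.9255]
Step 28: x=[8.5478] v=[-0.9470]
Step 29: x=[8.4994] v=[-0.9673]
Step 30: x=[8.4501] v=[-0.9862]
Step 31: x=[8.3999] v=[-1.0038]
Step 32: x=[8.3489] v=[-1.0200]
Step 33: x=[8.2972] v=[-1.0349]
Step 34: x=[8.2448] v=[-1.0484]
Step 35: x=[8.1918] v=[-1.0604]
Step 36: x=[8.1383] v=[-1.0710]
Step 37: x=[8.0843] v=[-1.0802]
Step 38: x=[8.0299] v=[-1.0879]
Step 39: x=[7.9752] v=[-1.0941]
Step 40: x=[7.9203] v=[-1.0988]
Step 41: x=[7.8652] v=[-1.1021]
Step 42: x=[7.8100] v=[-1.1039]
Step 43: x=[7.7548] v=[-1.1042]
Step 44: x=[7.6997] v=[-1.1030]
Step 45: x=[7.6447] v=[-1.1003]
Step 46: x=[7.5899] v=[-1.0961]
Step 47: x=[7.5354] v=[-1.0904]
Step 48: x=[7.4812] v=[-1.0832]
Step 49: x=[7.4275] v=[-1.0746]
Step 50: x=[7.3743] v=[-1.0645]
Step 51: x=[7.3217] v=[-1.0530]
Step 52: x=[7.2697] v=[-1.0400]
Step 53: x=[7.2184] v=[-1.0256]
Step 54: x=[7.1679] v=[-1.0099]
Step 55: x=[7.1183] v=[-0.9928]
Step 56: x=[7.0696] v=[-0.9743]
Step 57: x=[7.0219] v=[-0.9545]
Step 58: x=[6.9752] v=[-0.9334]
Step 59: x=[6.9296] v=[-0.9111]
Step 60: x=[6.8852] v=[-0.8875]
Step 61: x=[6.8421] v=[-0.8627]
Step 62: x=[6.8003] v=[-0.8368]
Step 63: x=[6.7598] v=[-0.8097]
Step 64: x=[6.7207] v=[-0.7815]
Step 65: x=[6.6831] v=[-0.7523]
Step 66: x=[6.6470] v=[-0.7221]
Step 67: x=[6.6125] v=[-0.6909]
Step 68: x=[6.5796] v=[-0.6587]
Step 69: x=[6.5483] v=[-0.6256]
v[0] did not become non-negative within 69 steps; using fallback time=3.4500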